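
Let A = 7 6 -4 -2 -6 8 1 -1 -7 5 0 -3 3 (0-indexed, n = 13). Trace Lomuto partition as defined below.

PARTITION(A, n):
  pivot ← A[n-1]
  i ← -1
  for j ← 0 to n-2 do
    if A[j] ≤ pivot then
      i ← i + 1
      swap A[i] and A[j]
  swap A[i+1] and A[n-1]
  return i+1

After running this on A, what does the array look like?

pivot = A[12] = 3; i = -1
j=0: A[0]=7 > 3 → no swap
j=1: A[1]=6 > 3 → no swap
j=2: A[2]=-4 ≤ 3 → i=0, swap A[0],A[2] → -4 6 7 -2 -6 8 1 -1 -7 5 0 -3 3
j=3: A[3]=-2 ≤ 3 → i=1, swap A[1],A[3] → -4 -2 7 6 -6 8 1 -1 -7 5 0 -3 3
j=4: A[4]=-6 ≤ 3 → i=2, swap A[2],A[4] → -4 -2 -6 6 7 8 1 -1 -7 5 0 -3 3
j=5: A[5]=8 > 3 → no swap
j=6: A[6]=1 ≤ 3 → i=3, swap A[3],A[6] → -4 -2 -6 1 7 8 6 -1 -7 5 0 -3 3
j=7: A[7]=-1 ≤ 3 → i=4, swap A[4],A[7] → -4 -2 -6 1 -1 8 6 7 -7 5 0 -3 3
j=8: A[8]=-7 ≤ 3 → i=5, swap A[5],A[8] → -4 -2 -6 1 -1 -7 6 7 8 5 0 -3 3
j=9: A[9]=5 > 3 → no swap
j=10: A[10]=0 ≤ 3 → i=6, swap A[6],A[10] → -4 -2 -6 1 -1 -7 0 7 8 5 6 -3 3
j=11: A[11]=-3 ≤ 3 → i=7, swap A[7],A[11] → -4 -2 -6 1 -1 -7 0 -3 8 5 6 7 3
final swap A[8],A[12] → -4 -2 -6 1 -1 -7 0 -3 3 5 6 7 8; return 8

-4 -2 -6 1 -1 -7 0 -3 3 5 6 7 8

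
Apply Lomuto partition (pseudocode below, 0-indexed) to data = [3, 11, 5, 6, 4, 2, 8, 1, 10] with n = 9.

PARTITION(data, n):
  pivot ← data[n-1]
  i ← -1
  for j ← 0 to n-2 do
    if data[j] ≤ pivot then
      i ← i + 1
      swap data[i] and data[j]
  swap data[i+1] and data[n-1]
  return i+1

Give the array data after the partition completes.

[3, 5, 6, 4, 2, 8, 1, 10, 11]

pivot=10, i=-1
j=0: 3≤10, i=0, swap(0,0) ⇒ [3, 11, 5, 6, 4, 2, 8, 1, 10]
j=1: 11>10, skip
j=2: 5≤10, i=1, swap(1,2) ⇒ [3, 5, 11, 6, 4, 2, 8, 1, 10]
j=3: 6≤10, i=2, swap(2,3) ⇒ [3, 5, 6, 11, 4, 2, 8, 1, 10]
j=4: 4≤10, i=3, swap(3,4) ⇒ [3, 5, 6, 4, 11, 2, 8, 1, 10]
j=5: 2≤10, i=4, swap(4,5) ⇒ [3, 5, 6, 4, 2, 11, 8, 1, 10]
j=6: 8≤10, i=5, swap(5,6) ⇒ [3, 5, 6, 4, 2, 8, 11, 1, 10]
j=7: 1≤10, i=6, swap(6,7) ⇒ [3, 5, 6, 4, 2, 8, 1, 11, 10]
swap(7,8) ⇒ [3, 5, 6, 4, 2, 8, 1, 10, 11]; return 7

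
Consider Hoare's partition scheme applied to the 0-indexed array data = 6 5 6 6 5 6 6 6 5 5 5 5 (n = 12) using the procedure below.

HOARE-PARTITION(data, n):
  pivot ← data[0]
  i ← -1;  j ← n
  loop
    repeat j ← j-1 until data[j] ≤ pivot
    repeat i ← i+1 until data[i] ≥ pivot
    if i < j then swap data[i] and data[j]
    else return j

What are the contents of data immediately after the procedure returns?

5 5 5 5 5 5 6 6 6 6 6 6

pivot=6
j stops at 11 (5), i stops at 0 (6); swap ⇒ 5 5 6 6 5 6 6 6 5 5 5 6
j stops at 10 (5), i stops at 2 (6); swap ⇒ 5 5 5 6 5 6 6 6 5 5 6 6
j stops at 9 (5), i stops at 3 (6); swap ⇒ 5 5 5 5 5 6 6 6 5 6 6 6
j stops at 8 (5), i stops at 5 (6); swap ⇒ 5 5 5 5 5 5 6 6 6 6 6 6
j stops at 7 (6), i stops at 6 (6); swap ⇒ 5 5 5 5 5 5 6 6 6 6 6 6
j stops at 6, i stops at 7; i≥j ⇒ return 6. data=5 5 5 5 5 5 6 6 6 6 6 6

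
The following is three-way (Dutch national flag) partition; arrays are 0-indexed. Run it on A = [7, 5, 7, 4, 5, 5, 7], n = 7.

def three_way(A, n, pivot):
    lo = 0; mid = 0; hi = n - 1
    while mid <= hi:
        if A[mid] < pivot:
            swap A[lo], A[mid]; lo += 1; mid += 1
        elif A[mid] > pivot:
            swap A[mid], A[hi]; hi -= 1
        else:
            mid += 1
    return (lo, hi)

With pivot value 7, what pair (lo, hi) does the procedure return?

lo=0 mid=0 hi=6
7=7: mid=1
5<7: swap(0,1), lo=1 mid=2 ⇒ [5, 7, 7, 4, 5, 5, 7]
7=7: mid=3
4<7: swap(1,3), lo=2 mid=4 ⇒ [5, 4, 7, 7, 5, 5, 7]
5<7: swap(2,4), lo=3 mid=5 ⇒ [5, 4, 5, 7, 7, 5, 7]
5<7: swap(3,5), lo=4 mid=6 ⇒ [5, 4, 5, 5, 7, 7, 7]
7=7: mid=7
done. lo=4 hi=6; A=[5, 4, 5, 5, 7, 7, 7]

(4, 6)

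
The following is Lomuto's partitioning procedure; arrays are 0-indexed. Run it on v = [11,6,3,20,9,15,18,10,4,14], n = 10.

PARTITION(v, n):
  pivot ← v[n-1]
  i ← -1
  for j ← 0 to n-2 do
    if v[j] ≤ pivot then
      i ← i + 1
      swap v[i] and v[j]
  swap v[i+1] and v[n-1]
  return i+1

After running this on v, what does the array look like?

pivot=14, i=-1
j=0: 11≤14, i=0, swap(0,0) ⇒ [11,6,3,20,9,15,18,10,4,14]
j=1: 6≤14, i=1, swap(1,1) ⇒ [11,6,3,20,9,15,18,10,4,14]
j=2: 3≤14, i=2, swap(2,2) ⇒ [11,6,3,20,9,15,18,10,4,14]
j=3: 20>14, skip
j=4: 9≤14, i=3, swap(3,4) ⇒ [11,6,3,9,20,15,18,10,4,14]
j=5: 15>14, skip
j=6: 18>14, skip
j=7: 10≤14, i=4, swap(4,7) ⇒ [11,6,3,9,10,15,18,20,4,14]
j=8: 4≤14, i=5, swap(5,8) ⇒ [11,6,3,9,10,4,18,20,15,14]
swap(6,9) ⇒ [11,6,3,9,10,4,14,20,15,18]; return 6

[11,6,3,9,10,4,14,20,15,18]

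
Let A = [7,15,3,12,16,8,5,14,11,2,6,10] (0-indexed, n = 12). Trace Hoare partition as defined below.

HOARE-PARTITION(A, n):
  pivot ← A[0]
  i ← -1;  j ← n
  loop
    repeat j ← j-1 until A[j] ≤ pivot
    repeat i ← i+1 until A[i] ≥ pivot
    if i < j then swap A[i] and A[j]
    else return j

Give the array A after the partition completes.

pivot = A[0] = 7; i = -1, j = 12
j→10 (A[10]=6≤7), i→0 (A[0]=7≥7); i<j, swap → [6,15,3,12,16,8,5,14,11,2,7,10]
j→9 (A[9]=2≤7), i→1 (A[1]=15≥7); i<j, swap → [6,2,3,12,16,8,5,14,11,15,7,10]
j→6 (A[6]=5≤7), i→3 (A[3]=12≥7); i<j, swap → [6,2,3,5,16,8,12,14,11,15,7,10]
j→3, i→4; i≥j, return j=3. A = [6,2,3,5,16,8,12,14,11,15,7,10]

[6,2,3,5,16,8,12,14,11,15,7,10]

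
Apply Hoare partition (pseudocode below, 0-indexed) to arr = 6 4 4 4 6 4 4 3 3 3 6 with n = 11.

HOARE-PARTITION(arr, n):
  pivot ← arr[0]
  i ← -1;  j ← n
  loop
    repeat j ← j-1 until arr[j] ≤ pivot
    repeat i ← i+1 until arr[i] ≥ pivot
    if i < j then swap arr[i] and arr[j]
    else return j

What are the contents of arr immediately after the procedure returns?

pivot=6
j stops at 10 (6), i stops at 0 (6); swap ⇒ 6 4 4 4 6 4 4 3 3 3 6
j stops at 9 (3), i stops at 4 (6); swap ⇒ 6 4 4 4 3 4 4 3 3 6 6
j stops at 8, i stops at 9; i≥j ⇒ return 8. arr=6 4 4 4 3 4 4 3 3 6 6

6 4 4 4 3 4 4 3 3 6 6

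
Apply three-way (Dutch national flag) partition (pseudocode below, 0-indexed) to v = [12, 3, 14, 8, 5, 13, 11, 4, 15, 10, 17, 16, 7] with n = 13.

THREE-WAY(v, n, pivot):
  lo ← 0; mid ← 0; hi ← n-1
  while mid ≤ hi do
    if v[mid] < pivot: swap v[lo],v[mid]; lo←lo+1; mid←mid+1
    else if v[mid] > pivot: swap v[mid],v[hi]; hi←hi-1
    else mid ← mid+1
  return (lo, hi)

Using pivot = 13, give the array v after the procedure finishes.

lo=0 mid=0 hi=12
12<13: swap(0,0), lo=1 mid=1 ⇒ [12, 3, 14, 8, 5, 13, 11, 4, 15, 10, 17, 16, 7]
3<13: swap(1,1), lo=2 mid=2 ⇒ [12, 3, 14, 8, 5, 13, 11, 4, 15, 10, 17, 16, 7]
14>13: swap(2,12), hi=11 ⇒ [12, 3, 7, 8, 5, 13, 11, 4, 15, 10, 17, 16, 14]
7<13: swap(2,2), lo=3 mid=3 ⇒ [12, 3, 7, 8, 5, 13, 11, 4, 15, 10, 17, 16, 14]
8<13: swap(3,3), lo=4 mid=4 ⇒ [12, 3, 7, 8, 5, 13, 11, 4, 15, 10, 17, 16, 14]
5<13: swap(4,4), lo=5 mid=5 ⇒ [12, 3, 7, 8, 5, 13, 11, 4, 15, 10, 17, 16, 14]
13=13: mid=6
11<13: swap(5,6), lo=6 mid=7 ⇒ [12, 3, 7, 8, 5, 11, 13, 4, 15, 10, 17, 16, 14]
4<13: swap(6,7), lo=7 mid=8 ⇒ [12, 3, 7, 8, 5, 11, 4, 13, 15, 10, 17, 16, 14]
15>13: swap(8,11), hi=10 ⇒ [12, 3, 7, 8, 5, 11, 4, 13, 16, 10, 17, 15, 14]
16>13: swap(8,10), hi=9 ⇒ [12, 3, 7, 8, 5, 11, 4, 13, 17, 10, 16, 15, 14]
17>13: swap(8,9), hi=8 ⇒ [12, 3, 7, 8, 5, 11, 4, 13, 10, 17, 16, 15, 14]
10<13: swap(7,8), lo=8 mid=9 ⇒ [12, 3, 7, 8, 5, 11, 4, 10, 13, 17, 16, 15, 14]
done. lo=8 hi=8; v=[12, 3, 7, 8, 5, 11, 4, 10, 13, 17, 16, 15, 14]

[12, 3, 7, 8, 5, 11, 4, 10, 13, 17, 16, 15, 14]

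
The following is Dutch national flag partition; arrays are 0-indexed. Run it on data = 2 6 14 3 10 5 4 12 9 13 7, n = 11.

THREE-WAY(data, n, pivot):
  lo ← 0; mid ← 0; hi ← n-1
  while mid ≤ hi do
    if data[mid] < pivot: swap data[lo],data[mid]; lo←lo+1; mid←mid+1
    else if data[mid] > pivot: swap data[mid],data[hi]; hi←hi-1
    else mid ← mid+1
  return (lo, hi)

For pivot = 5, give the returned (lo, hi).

lo=0 mid=0 hi=10
2<5: swap(0,0), lo=1 mid=1 ⇒ 2 6 14 3 10 5 4 12 9 13 7
6>5: swap(1,10), hi=9 ⇒ 2 7 14 3 10 5 4 12 9 13 6
7>5: swap(1,9), hi=8 ⇒ 2 13 14 3 10 5 4 12 9 7 6
13>5: swap(1,8), hi=7 ⇒ 2 9 14 3 10 5 4 12 13 7 6
9>5: swap(1,7), hi=6 ⇒ 2 12 14 3 10 5 4 9 13 7 6
12>5: swap(1,6), hi=5 ⇒ 2 4 14 3 10 5 12 9 13 7 6
4<5: swap(1,1), lo=2 mid=2 ⇒ 2 4 14 3 10 5 12 9 13 7 6
14>5: swap(2,5), hi=4 ⇒ 2 4 5 3 10 14 12 9 13 7 6
5=5: mid=3
3<5: swap(2,3), lo=3 mid=4 ⇒ 2 4 3 5 10 14 12 9 13 7 6
10>5: swap(4,4), hi=3 ⇒ 2 4 3 5 10 14 12 9 13 7 6
done. lo=3 hi=3; data=2 4 3 5 10 14 12 9 13 7 6

(3, 3)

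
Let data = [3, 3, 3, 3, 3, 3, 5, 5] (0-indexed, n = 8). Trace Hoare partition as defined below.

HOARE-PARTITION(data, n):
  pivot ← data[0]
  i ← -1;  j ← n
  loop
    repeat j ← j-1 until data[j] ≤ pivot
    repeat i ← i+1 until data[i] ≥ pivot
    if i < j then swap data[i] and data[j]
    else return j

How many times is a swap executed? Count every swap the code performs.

3

pivot = data[0] = 3; i = -1, j = 8
j→5 (data[5]=3≤3), i→0 (data[0]=3≥3); i<j, swap → [3, 3, 3, 3, 3, 3, 5, 5]
j→4 (data[4]=3≤3), i→1 (data[1]=3≥3); i<j, swap → [3, 3, 3, 3, 3, 3, 5, 5]
j→3 (data[3]=3≤3), i→2 (data[2]=3≥3); i<j, swap → [3, 3, 3, 3, 3, 3, 5, 5]
j→2, i→3; i≥j, return j=2. data = [3, 3, 3, 3, 3, 3, 5, 5]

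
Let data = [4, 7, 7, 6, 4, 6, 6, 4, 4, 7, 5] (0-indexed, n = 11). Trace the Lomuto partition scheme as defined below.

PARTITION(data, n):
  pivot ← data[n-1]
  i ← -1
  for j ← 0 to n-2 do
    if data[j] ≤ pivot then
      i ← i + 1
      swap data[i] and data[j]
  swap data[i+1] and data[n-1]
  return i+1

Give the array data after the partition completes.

pivot=5, i=-1
j=0: 4≤5, i=0, swap(0,0) ⇒ [4, 7, 7, 6, 4, 6, 6, 4, 4, 7, 5]
j=1: 7>5, skip
j=2: 7>5, skip
j=3: 6>5, skip
j=4: 4≤5, i=1, swap(1,4) ⇒ [4, 4, 7, 6, 7, 6, 6, 4, 4, 7, 5]
j=5: 6>5, skip
j=6: 6>5, skip
j=7: 4≤5, i=2, swap(2,7) ⇒ [4, 4, 4, 6, 7, 6, 6, 7, 4, 7, 5]
j=8: 4≤5, i=3, swap(3,8) ⇒ [4, 4, 4, 4, 7, 6, 6, 7, 6, 7, 5]
j=9: 7>5, skip
swap(4,10) ⇒ [4, 4, 4, 4, 5, 6, 6, 7, 6, 7, 7]; return 4

[4, 4, 4, 4, 5, 6, 6, 7, 6, 7, 7]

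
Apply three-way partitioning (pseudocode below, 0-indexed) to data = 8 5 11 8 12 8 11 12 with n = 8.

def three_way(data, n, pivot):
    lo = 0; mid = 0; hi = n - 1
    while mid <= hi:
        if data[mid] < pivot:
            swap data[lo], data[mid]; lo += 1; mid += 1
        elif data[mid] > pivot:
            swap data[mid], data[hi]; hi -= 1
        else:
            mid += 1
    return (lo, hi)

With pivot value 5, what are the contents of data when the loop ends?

5 11 8 12 8 11 12 8

lo=0 mid=0 hi=7
8>5: swap(0,7), hi=6 ⇒ 12 5 11 8 12 8 11 8
12>5: swap(0,6), hi=5 ⇒ 11 5 11 8 12 8 12 8
11>5: swap(0,5), hi=4 ⇒ 8 5 11 8 12 11 12 8
8>5: swap(0,4), hi=3 ⇒ 12 5 11 8 8 11 12 8
12>5: swap(0,3), hi=2 ⇒ 8 5 11 12 8 11 12 8
8>5: swap(0,2), hi=1 ⇒ 11 5 8 12 8 11 12 8
11>5: swap(0,1), hi=0 ⇒ 5 11 8 12 8 11 12 8
5=5: mid=1
done. lo=0 hi=0; data=5 11 8 12 8 11 12 8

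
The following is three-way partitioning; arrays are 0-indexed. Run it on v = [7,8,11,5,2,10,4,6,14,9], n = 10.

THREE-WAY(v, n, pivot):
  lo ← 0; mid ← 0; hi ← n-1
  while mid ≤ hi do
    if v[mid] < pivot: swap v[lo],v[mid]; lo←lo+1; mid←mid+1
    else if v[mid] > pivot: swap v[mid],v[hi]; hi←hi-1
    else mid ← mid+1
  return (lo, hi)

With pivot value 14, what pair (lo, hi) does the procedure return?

lo=0 mid=0 hi=9
7<14: swap(0,0), lo=1 mid=1 ⇒ [7,8,11,5,2,10,4,6,14,9]
8<14: swap(1,1), lo=2 mid=2 ⇒ [7,8,11,5,2,10,4,6,14,9]
11<14: swap(2,2), lo=3 mid=3 ⇒ [7,8,11,5,2,10,4,6,14,9]
5<14: swap(3,3), lo=4 mid=4 ⇒ [7,8,11,5,2,10,4,6,14,9]
2<14: swap(4,4), lo=5 mid=5 ⇒ [7,8,11,5,2,10,4,6,14,9]
10<14: swap(5,5), lo=6 mid=6 ⇒ [7,8,11,5,2,10,4,6,14,9]
4<14: swap(6,6), lo=7 mid=7 ⇒ [7,8,11,5,2,10,4,6,14,9]
6<14: swap(7,7), lo=8 mid=8 ⇒ [7,8,11,5,2,10,4,6,14,9]
14=14: mid=9
9<14: swap(8,9), lo=9 mid=10 ⇒ [7,8,11,5,2,10,4,6,9,14]
done. lo=9 hi=9; v=[7,8,11,5,2,10,4,6,9,14]

(9, 9)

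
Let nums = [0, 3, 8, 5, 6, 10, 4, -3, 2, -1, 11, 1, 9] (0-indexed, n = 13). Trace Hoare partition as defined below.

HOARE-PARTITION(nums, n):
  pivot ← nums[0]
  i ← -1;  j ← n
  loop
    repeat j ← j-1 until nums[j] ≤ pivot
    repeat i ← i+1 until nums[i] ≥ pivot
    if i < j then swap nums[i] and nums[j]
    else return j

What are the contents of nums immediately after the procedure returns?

pivot = nums[0] = 0; i = -1, j = 13
j→9 (nums[9]=-1≤0), i→0 (nums[0]=0≥0); i<j, swap → [-1, 3, 8, 5, 6, 10, 4, -3, 2, 0, 11, 1, 9]
j→7 (nums[7]=-3≤0), i→1 (nums[1]=3≥0); i<j, swap → [-1, -3, 8, 5, 6, 10, 4, 3, 2, 0, 11, 1, 9]
j→1, i→2; i≥j, return j=1. nums = [-1, -3, 8, 5, 6, 10, 4, 3, 2, 0, 11, 1, 9]

[-1, -3, 8, 5, 6, 10, 4, 3, 2, 0, 11, 1, 9]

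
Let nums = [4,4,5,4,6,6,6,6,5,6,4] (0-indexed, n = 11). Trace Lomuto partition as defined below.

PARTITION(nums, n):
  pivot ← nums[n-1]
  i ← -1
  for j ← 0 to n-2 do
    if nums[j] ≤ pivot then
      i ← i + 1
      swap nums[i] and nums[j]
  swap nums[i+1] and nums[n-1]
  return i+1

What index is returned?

3

pivot=4, i=-1
j=0: 4≤4, i=0, swap(0,0) ⇒ [4,4,5,4,6,6,6,6,5,6,4]
j=1: 4≤4, i=1, swap(1,1) ⇒ [4,4,5,4,6,6,6,6,5,6,4]
j=2: 5>4, skip
j=3: 4≤4, i=2, swap(2,3) ⇒ [4,4,4,5,6,6,6,6,5,6,4]
j=4: 6>4, skip
j=5: 6>4, skip
j=6: 6>4, skip
j=7: 6>4, skip
j=8: 5>4, skip
j=9: 6>4, skip
swap(3,10) ⇒ [4,4,4,4,6,6,6,6,5,6,5]; return 3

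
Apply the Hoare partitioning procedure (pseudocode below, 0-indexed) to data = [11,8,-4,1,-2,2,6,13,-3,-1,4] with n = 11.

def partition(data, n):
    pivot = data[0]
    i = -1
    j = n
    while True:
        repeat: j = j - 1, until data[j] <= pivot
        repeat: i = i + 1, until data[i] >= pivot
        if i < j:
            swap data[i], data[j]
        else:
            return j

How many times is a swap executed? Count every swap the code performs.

2

pivot=11
j stops at 10 (4), i stops at 0 (11); swap ⇒ [4,8,-4,1,-2,2,6,13,-3,-1,11]
j stops at 9 (-1), i stops at 7 (13); swap ⇒ [4,8,-4,1,-2,2,6,-1,-3,13,11]
j stops at 8, i stops at 9; i≥j ⇒ return 8. data=[4,8,-4,1,-2,2,6,-1,-3,13,11]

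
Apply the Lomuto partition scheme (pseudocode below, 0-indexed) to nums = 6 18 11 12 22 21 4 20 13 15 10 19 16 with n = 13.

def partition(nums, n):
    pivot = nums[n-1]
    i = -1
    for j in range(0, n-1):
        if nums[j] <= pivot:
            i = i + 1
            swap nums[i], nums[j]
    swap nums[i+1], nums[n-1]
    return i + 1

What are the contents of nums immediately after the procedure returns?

6 11 12 4 13 15 10 16 22 21 18 19 20

pivot = nums[12] = 16; i = -1
j=0: nums[0]=6 ≤ 16 → i=0, swap nums[0],nums[0] (no change) → 6 18 11 12 22 21 4 20 13 15 10 19 16
j=1: nums[1]=18 > 16 → no swap
j=2: nums[2]=11 ≤ 16 → i=1, swap nums[1],nums[2] → 6 11 18 12 22 21 4 20 13 15 10 19 16
j=3: nums[3]=12 ≤ 16 → i=2, swap nums[2],nums[3] → 6 11 12 18 22 21 4 20 13 15 10 19 16
j=4: nums[4]=22 > 16 → no swap
j=5: nums[5]=21 > 16 → no swap
j=6: nums[6]=4 ≤ 16 → i=3, swap nums[3],nums[6] → 6 11 12 4 22 21 18 20 13 15 10 19 16
j=7: nums[7]=20 > 16 → no swap
j=8: nums[8]=13 ≤ 16 → i=4, swap nums[4],nums[8] → 6 11 12 4 13 21 18 20 22 15 10 19 16
j=9: nums[9]=15 ≤ 16 → i=5, swap nums[5],nums[9] → 6 11 12 4 13 15 18 20 22 21 10 19 16
j=10: nums[10]=10 ≤ 16 → i=6, swap nums[6],nums[10] → 6 11 12 4 13 15 10 20 22 21 18 19 16
j=11: nums[11]=19 > 16 → no swap
final swap nums[7],nums[12] → 6 11 12 4 13 15 10 16 22 21 18 19 20; return 7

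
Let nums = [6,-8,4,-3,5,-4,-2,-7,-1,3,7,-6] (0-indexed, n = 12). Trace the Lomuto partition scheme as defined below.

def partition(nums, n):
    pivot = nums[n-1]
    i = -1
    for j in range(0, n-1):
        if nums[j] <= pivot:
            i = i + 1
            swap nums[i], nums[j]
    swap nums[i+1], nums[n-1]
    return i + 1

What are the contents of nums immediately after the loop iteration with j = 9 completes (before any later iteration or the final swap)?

pivot=-6, i=-1
j=0: 6>-6, skip
j=1: -8≤-6, i=0, swap(0,1) ⇒ [-8,6,4,-3,5,-4,-2,-7,-1,3,7,-6]
j=2: 4>-6, skip
j=3: -3>-6, skip
j=4: 5>-6, skip
j=5: -4>-6, skip
j=6: -2>-6, skip
j=7: -7≤-6, i=1, swap(1,7) ⇒ [-8,-7,4,-3,5,-4,-2,6,-1,3,7,-6]
j=8: -1>-6, skip
j=9: 3>-6, skip
(after j=9) nums = [-8,-7,4,-3,5,-4,-2,6,-1,3,7,-6]

[-8,-7,4,-3,5,-4,-2,6,-1,3,7,-6]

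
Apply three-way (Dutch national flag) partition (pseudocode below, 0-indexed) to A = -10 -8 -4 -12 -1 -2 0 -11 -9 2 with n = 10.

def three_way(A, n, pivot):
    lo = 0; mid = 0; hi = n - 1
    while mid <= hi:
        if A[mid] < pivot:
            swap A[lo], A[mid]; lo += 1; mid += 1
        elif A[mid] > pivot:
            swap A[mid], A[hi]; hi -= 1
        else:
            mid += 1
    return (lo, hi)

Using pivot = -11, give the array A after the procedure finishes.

lo=0 mid=0 hi=9
-10>-11: swap(0,9), hi=8 ⇒ 2 -8 -4 -12 -1 -2 0 -11 -9 -10
2>-11: swap(0,8), hi=7 ⇒ -9 -8 -4 -12 -1 -2 0 -11 2 -10
-9>-11: swap(0,7), hi=6 ⇒ -11 -8 -4 -12 -1 -2 0 -9 2 -10
-11=-11: mid=1
-8>-11: swap(1,6), hi=5 ⇒ -11 0 -4 -12 -1 -2 -8 -9 2 -10
0>-11: swap(1,5), hi=4 ⇒ -11 -2 -4 -12 -1 0 -8 -9 2 -10
-2>-11: swap(1,4), hi=3 ⇒ -11 -1 -4 -12 -2 0 -8 -9 2 -10
-1>-11: swap(1,3), hi=2 ⇒ -11 -12 -4 -1 -2 0 -8 -9 2 -10
-12<-11: swap(0,1), lo=1 mid=2 ⇒ -12 -11 -4 -1 -2 0 -8 -9 2 -10
-4>-11: swap(2,2), hi=1 ⇒ -12 -11 -4 -1 -2 0 -8 -9 2 -10
done. lo=1 hi=1; A=-12 -11 -4 -1 -2 0 -8 -9 2 -10

-12 -11 -4 -1 -2 0 -8 -9 2 -10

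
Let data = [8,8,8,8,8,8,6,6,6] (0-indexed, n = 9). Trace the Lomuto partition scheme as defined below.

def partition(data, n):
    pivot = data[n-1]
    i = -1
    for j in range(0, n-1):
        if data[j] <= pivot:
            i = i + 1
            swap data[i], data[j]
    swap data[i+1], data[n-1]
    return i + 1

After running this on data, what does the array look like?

[6,6,6,8,8,8,8,8,8]

pivot=6, i=-1
j=0: 8>6, skip
j=1: 8>6, skip
j=2: 8>6, skip
j=3: 8>6, skip
j=4: 8>6, skip
j=5: 8>6, skip
j=6: 6≤6, i=0, swap(0,6) ⇒ [6,8,8,8,8,8,8,6,6]
j=7: 6≤6, i=1, swap(1,7) ⇒ [6,6,8,8,8,8,8,8,6]
swap(2,8) ⇒ [6,6,6,8,8,8,8,8,8]; return 2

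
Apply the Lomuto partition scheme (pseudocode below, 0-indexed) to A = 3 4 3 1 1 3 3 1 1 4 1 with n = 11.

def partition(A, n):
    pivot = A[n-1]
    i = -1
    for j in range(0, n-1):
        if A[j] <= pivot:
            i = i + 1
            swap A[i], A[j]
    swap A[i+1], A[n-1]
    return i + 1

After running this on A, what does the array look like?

1 1 1 1 1 3 3 3 3 4 4

pivot=1, i=-1
j=0: 3>1, skip
j=1: 4>1, skip
j=2: 3>1, skip
j=3: 1≤1, i=0, swap(0,3) ⇒ 1 4 3 3 1 3 3 1 1 4 1
j=4: 1≤1, i=1, swap(1,4) ⇒ 1 1 3 3 4 3 3 1 1 4 1
j=5: 3>1, skip
j=6: 3>1, skip
j=7: 1≤1, i=2, swap(2,7) ⇒ 1 1 1 3 4 3 3 3 1 4 1
j=8: 1≤1, i=3, swap(3,8) ⇒ 1 1 1 1 4 3 3 3 3 4 1
j=9: 4>1, skip
swap(4,10) ⇒ 1 1 1 1 1 3 3 3 3 4 4; return 4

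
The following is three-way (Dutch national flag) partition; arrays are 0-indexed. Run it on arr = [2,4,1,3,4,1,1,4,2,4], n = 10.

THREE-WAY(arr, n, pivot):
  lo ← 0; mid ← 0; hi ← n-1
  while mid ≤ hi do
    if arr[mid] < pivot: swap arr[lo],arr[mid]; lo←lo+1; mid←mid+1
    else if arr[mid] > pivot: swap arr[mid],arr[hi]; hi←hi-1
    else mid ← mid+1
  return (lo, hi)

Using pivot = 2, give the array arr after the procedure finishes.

[1,1,1,2,2,4,4,3,4,4]

pivot = 2; lo=0, mid=0, hi=9
arr[mid]=2=2: mid=1
arr[mid]=4>2: swap arr[1],arr[9]; hi=8 → [2,4,1,3,4,1,1,4,2,4]
arr[mid]=4>2: swap arr[1],arr[8]; hi=7 → [2,2,1,3,4,1,1,4,4,4]
arr[mid]=2=2: mid=2
arr[mid]=1<2: swap arr[0],arr[2]; lo=1,mid=3 → [1,2,2,3,4,1,1,4,4,4]
arr[mid]=3>2: swap arr[3],arr[7]; hi=6 → [1,2,2,4,4,1,1,3,4,4]
arr[mid]=4>2: swap arr[3],arr[6]; hi=5 → [1,2,2,1,4,1,4,3,4,4]
arr[mid]=1<2: swap arr[1],arr[3]; lo=2,mid=4 → [1,1,2,2,4,1,4,3,4,4]
arr[mid]=4>2: swap arr[4],arr[5]; hi=4 → [1,1,2,2,1,4,4,3,4,4]
arr[mid]=1<2: swap arr[2],arr[4]; lo=3,mid=5 → [1,1,1,2,2,4,4,3,4,4]
end: lo=3, hi=4; arr = [1,1,1,2,2,4,4,3,4,4]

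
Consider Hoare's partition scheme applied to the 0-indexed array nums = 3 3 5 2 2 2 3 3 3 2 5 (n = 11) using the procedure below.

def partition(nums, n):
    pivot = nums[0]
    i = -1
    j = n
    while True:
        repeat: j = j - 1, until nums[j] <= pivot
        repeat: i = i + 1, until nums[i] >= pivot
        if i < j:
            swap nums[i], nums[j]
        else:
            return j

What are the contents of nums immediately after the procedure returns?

pivot=3
j stops at 9 (2), i stops at 0 (3); swap ⇒ 2 3 5 2 2 2 3 3 3 3 5
j stops at 8 (3), i stops at 1 (3); swap ⇒ 2 3 5 2 2 2 3 3 3 3 5
j stops at 7 (3), i stops at 2 (5); swap ⇒ 2 3 3 2 2 2 3 5 3 3 5
j stops at 6, i stops at 6; i≥j ⇒ return 6. nums=2 3 3 2 2 2 3 5 3 3 5

2 3 3 2 2 2 3 5 3 3 5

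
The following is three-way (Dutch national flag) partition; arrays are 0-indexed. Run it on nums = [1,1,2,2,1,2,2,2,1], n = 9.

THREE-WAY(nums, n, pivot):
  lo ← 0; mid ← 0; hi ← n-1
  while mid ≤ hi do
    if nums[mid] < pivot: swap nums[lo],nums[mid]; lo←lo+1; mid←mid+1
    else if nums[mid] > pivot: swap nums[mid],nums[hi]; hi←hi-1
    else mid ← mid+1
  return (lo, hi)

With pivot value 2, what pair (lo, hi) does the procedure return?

lo=0 mid=0 hi=8
1<2: swap(0,0), lo=1 mid=1 ⇒ [1,1,2,2,1,2,2,2,1]
1<2: swap(1,1), lo=2 mid=2 ⇒ [1,1,2,2,1,2,2,2,1]
2=2: mid=3
2=2: mid=4
1<2: swap(2,4), lo=3 mid=5 ⇒ [1,1,1,2,2,2,2,2,1]
2=2: mid=6
2=2: mid=7
2=2: mid=8
1<2: swap(3,8), lo=4 mid=9 ⇒ [1,1,1,1,2,2,2,2,2]
done. lo=4 hi=8; nums=[1,1,1,1,2,2,2,2,2]

(4, 8)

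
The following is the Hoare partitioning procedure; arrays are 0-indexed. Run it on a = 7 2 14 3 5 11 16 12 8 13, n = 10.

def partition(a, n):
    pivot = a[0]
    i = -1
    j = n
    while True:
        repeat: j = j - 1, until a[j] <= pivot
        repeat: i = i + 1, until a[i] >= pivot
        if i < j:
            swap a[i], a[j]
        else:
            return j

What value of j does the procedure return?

2

pivot = a[0] = 7; i = -1, j = 10
j→4 (a[4]=5≤7), i→0 (a[0]=7≥7); i<j, swap → 5 2 14 3 7 11 16 12 8 13
j→3 (a[3]=3≤7), i→2 (a[2]=14≥7); i<j, swap → 5 2 3 14 7 11 16 12 8 13
j→2, i→3; i≥j, return j=2. a = 5 2 3 14 7 11 16 12 8 13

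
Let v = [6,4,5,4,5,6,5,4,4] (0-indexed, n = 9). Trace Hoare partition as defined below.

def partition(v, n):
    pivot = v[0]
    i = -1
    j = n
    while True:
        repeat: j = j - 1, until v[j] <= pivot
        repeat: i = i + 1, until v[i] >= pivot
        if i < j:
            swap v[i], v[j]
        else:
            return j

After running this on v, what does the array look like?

[4,4,5,4,5,4,5,6,6]

pivot=6
j stops at 8 (4), i stops at 0 (6); swap ⇒ [4,4,5,4,5,6,5,4,6]
j stops at 7 (4), i stops at 5 (6); swap ⇒ [4,4,5,4,5,4,5,6,6]
j stops at 6, i stops at 7; i≥j ⇒ return 6. v=[4,4,5,4,5,4,5,6,6]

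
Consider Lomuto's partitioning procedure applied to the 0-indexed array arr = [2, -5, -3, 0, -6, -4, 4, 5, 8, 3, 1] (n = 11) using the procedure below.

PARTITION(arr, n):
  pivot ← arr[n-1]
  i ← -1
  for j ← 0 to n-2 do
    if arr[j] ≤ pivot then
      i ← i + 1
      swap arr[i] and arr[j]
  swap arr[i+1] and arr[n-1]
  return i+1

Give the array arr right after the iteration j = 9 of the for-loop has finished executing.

pivot = arr[10] = 1; i = -1
j=0: arr[0]=2 > 1 → no swap
j=1: arr[1]=-5 ≤ 1 → i=0, swap arr[0],arr[1] → [-5, 2, -3, 0, -6, -4, 4, 5, 8, 3, 1]
j=2: arr[2]=-3 ≤ 1 → i=1, swap arr[1],arr[2] → [-5, -3, 2, 0, -6, -4, 4, 5, 8, 3, 1]
j=3: arr[3]=0 ≤ 1 → i=2, swap arr[2],arr[3] → [-5, -3, 0, 2, -6, -4, 4, 5, 8, 3, 1]
j=4: arr[4]=-6 ≤ 1 → i=3, swap arr[3],arr[4] → [-5, -3, 0, -6, 2, -4, 4, 5, 8, 3, 1]
j=5: arr[5]=-4 ≤ 1 → i=4, swap arr[4],arr[5] → [-5, -3, 0, -6, -4, 2, 4, 5, 8, 3, 1]
j=6: arr[6]=4 > 1 → no swap
j=7: arr[7]=5 > 1 → no swap
j=8: arr[8]=8 > 1 → no swap
j=9: arr[9]=3 > 1 → no swap
(after j=9) arr = [-5, -3, 0, -6, -4, 2, 4, 5, 8, 3, 1]

[-5, -3, 0, -6, -4, 2, 4, 5, 8, 3, 1]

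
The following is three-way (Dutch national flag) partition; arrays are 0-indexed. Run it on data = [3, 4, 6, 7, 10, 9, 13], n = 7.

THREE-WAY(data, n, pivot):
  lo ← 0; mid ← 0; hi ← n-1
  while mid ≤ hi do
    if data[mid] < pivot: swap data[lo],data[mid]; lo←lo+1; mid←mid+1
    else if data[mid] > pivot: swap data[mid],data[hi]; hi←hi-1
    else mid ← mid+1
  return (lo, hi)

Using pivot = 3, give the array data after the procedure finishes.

[3, 6, 7, 10, 9, 13, 4]

pivot = 3; lo=0, mid=0, hi=6
data[mid]=3=3: mid=1
data[mid]=4>3: swap data[1],data[6]; hi=5 → [3, 13, 6, 7, 10, 9, 4]
data[mid]=13>3: swap data[1],data[5]; hi=4 → [3, 9, 6, 7, 10, 13, 4]
data[mid]=9>3: swap data[1],data[4]; hi=3 → [3, 10, 6, 7, 9, 13, 4]
data[mid]=10>3: swap data[1],data[3]; hi=2 → [3, 7, 6, 10, 9, 13, 4]
data[mid]=7>3: swap data[1],data[2]; hi=1 → [3, 6, 7, 10, 9, 13, 4]
data[mid]=6>3: swap data[1],data[1]; hi=0 → [3, 6, 7, 10, 9, 13, 4]
end: lo=0, hi=0; data = [3, 6, 7, 10, 9, 13, 4]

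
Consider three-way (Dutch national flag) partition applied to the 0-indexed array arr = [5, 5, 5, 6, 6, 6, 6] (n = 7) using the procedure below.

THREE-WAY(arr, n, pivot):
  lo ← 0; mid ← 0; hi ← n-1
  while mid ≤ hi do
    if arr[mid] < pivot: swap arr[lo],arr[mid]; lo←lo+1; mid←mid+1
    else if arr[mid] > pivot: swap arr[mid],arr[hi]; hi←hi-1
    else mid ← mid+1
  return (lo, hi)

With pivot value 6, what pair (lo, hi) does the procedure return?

(3, 6)

pivot = 6; lo=0, mid=0, hi=6
arr[mid]=5<6: swap arr[0],arr[0]; lo=1,mid=1 → [5, 5, 5, 6, 6, 6, 6]
arr[mid]=5<6: swap arr[1],arr[1]; lo=2,mid=2 → [5, 5, 5, 6, 6, 6, 6]
arr[mid]=5<6: swap arr[2],arr[2]; lo=3,mid=3 → [5, 5, 5, 6, 6, 6, 6]
arr[mid]=6=6: mid=4
arr[mid]=6=6: mid=5
arr[mid]=6=6: mid=6
arr[mid]=6=6: mid=7
end: lo=3, hi=6; arr = [5, 5, 5, 6, 6, 6, 6]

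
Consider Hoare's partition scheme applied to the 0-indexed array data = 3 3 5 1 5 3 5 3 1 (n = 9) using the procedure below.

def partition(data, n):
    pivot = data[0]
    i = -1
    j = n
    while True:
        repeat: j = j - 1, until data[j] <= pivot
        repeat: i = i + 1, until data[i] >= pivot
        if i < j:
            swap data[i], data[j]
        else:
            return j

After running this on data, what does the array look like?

1 3 3 1 5 5 5 3 3

pivot = data[0] = 3; i = -1, j = 9
j→8 (data[8]=1≤3), i→0 (data[0]=3≥3); i<j, swap → 1 3 5 1 5 3 5 3 3
j→7 (data[7]=3≤3), i→1 (data[1]=3≥3); i<j, swap → 1 3 5 1 5 3 5 3 3
j→5 (data[5]=3≤3), i→2 (data[2]=5≥3); i<j, swap → 1 3 3 1 5 5 5 3 3
j→3, i→4; i≥j, return j=3. data = 1 3 3 1 5 5 5 3 3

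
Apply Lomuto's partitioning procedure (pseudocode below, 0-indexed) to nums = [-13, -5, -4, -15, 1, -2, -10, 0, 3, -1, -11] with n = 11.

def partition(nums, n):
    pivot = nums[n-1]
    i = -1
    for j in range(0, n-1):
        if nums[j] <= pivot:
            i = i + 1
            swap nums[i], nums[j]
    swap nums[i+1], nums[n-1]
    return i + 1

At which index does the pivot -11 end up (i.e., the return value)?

pivot=-11, i=-1
j=0: -13≤-11, i=0, swap(0,0) ⇒ [-13, -5, -4, -15, 1, -2, -10, 0, 3, -1, -11]
j=1: -5>-11, skip
j=2: -4>-11, skip
j=3: -15≤-11, i=1, swap(1,3) ⇒ [-13, -15, -4, -5, 1, -2, -10, 0, 3, -1, -11]
j=4: 1>-11, skip
j=5: -2>-11, skip
j=6: -10>-11, skip
j=7: 0>-11, skip
j=8: 3>-11, skip
j=9: -1>-11, skip
swap(2,10) ⇒ [-13, -15, -11, -5, 1, -2, -10, 0, 3, -1, -4]; return 2

2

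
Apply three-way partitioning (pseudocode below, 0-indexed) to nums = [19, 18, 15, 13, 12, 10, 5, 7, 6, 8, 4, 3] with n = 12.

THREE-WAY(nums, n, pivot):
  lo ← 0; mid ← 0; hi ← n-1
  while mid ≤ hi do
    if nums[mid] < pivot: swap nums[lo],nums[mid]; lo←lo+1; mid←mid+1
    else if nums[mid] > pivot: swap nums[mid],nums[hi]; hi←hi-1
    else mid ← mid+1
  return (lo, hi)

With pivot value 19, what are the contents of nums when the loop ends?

[18, 15, 13, 12, 10, 5, 7, 6, 8, 4, 3, 19]

pivot = 19; lo=0, mid=0, hi=11
nums[mid]=19=19: mid=1
nums[mid]=18<19: swap nums[0],nums[1]; lo=1,mid=2 → [18, 19, 15, 13, 12, 10, 5, 7, 6, 8, 4, 3]
nums[mid]=15<19: swap nums[1],nums[2]; lo=2,mid=3 → [18, 15, 19, 13, 12, 10, 5, 7, 6, 8, 4, 3]
nums[mid]=13<19: swap nums[2],nums[3]; lo=3,mid=4 → [18, 15, 13, 19, 12, 10, 5, 7, 6, 8, 4, 3]
nums[mid]=12<19: swap nums[3],nums[4]; lo=4,mid=5 → [18, 15, 13, 12, 19, 10, 5, 7, 6, 8, 4, 3]
nums[mid]=10<19: swap nums[4],nums[5]; lo=5,mid=6 → [18, 15, 13, 12, 10, 19, 5, 7, 6, 8, 4, 3]
nums[mid]=5<19: swap nums[5],nums[6]; lo=6,mid=7 → [18, 15, 13, 12, 10, 5, 19, 7, 6, 8, 4, 3]
nums[mid]=7<19: swap nums[6],nums[7]; lo=7,mid=8 → [18, 15, 13, 12, 10, 5, 7, 19, 6, 8, 4, 3]
nums[mid]=6<19: swap nums[7],nums[8]; lo=8,mid=9 → [18, 15, 13, 12, 10, 5, 7, 6, 19, 8, 4, 3]
nums[mid]=8<19: swap nums[8],nums[9]; lo=9,mid=10 → [18, 15, 13, 12, 10, 5, 7, 6, 8, 19, 4, 3]
nums[mid]=4<19: swap nums[9],nums[10]; lo=10,mid=11 → [18, 15, 13, 12, 10, 5, 7, 6, 8, 4, 19, 3]
nums[mid]=3<19: swap nums[10],nums[11]; lo=11,mid=12 → [18, 15, 13, 12, 10, 5, 7, 6, 8, 4, 3, 19]
end: lo=11, hi=11; nums = [18, 15, 13, 12, 10, 5, 7, 6, 8, 4, 3, 19]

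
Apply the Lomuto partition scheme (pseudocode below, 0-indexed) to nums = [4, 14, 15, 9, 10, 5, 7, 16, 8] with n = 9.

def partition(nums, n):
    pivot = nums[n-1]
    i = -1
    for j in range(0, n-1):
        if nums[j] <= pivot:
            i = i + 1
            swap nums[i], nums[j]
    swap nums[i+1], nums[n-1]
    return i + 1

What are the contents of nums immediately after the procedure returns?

[4, 5, 7, 8, 10, 14, 15, 16, 9]

pivot=8, i=-1
j=0: 4≤8, i=0, swap(0,0) ⇒ [4, 14, 15, 9, 10, 5, 7, 16, 8]
j=1: 14>8, skip
j=2: 15>8, skip
j=3: 9>8, skip
j=4: 10>8, skip
j=5: 5≤8, i=1, swap(1,5) ⇒ [4, 5, 15, 9, 10, 14, 7, 16, 8]
j=6: 7≤8, i=2, swap(2,6) ⇒ [4, 5, 7, 9, 10, 14, 15, 16, 8]
j=7: 16>8, skip
swap(3,8) ⇒ [4, 5, 7, 8, 10, 14, 15, 16, 9]; return 3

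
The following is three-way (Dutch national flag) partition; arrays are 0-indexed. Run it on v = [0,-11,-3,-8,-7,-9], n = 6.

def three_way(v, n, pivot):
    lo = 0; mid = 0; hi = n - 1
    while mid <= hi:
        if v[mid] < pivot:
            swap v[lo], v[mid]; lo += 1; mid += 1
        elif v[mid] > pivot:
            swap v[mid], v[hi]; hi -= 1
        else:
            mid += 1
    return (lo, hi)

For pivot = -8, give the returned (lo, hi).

(2, 2)

lo=0 mid=0 hi=5
0>-8: swap(0,5), hi=4 ⇒ [-9,-11,-3,-8,-7,0]
-9<-8: swap(0,0), lo=1 mid=1 ⇒ [-9,-11,-3,-8,-7,0]
-11<-8: swap(1,1), lo=2 mid=2 ⇒ [-9,-11,-3,-8,-7,0]
-3>-8: swap(2,4), hi=3 ⇒ [-9,-11,-7,-8,-3,0]
-7>-8: swap(2,3), hi=2 ⇒ [-9,-11,-8,-7,-3,0]
-8=-8: mid=3
done. lo=2 hi=2; v=[-9,-11,-8,-7,-3,0]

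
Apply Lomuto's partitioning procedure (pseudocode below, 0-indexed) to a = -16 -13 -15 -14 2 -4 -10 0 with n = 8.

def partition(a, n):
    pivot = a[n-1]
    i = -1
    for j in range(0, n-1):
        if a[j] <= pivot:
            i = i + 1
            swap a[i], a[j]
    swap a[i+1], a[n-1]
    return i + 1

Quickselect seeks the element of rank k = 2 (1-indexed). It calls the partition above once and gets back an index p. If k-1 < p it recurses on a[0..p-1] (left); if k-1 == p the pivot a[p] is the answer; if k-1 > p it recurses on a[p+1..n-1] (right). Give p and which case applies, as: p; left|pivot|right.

pivot = a[7] = 0; i = -1
j=0: a[0]=-16 ≤ 0 → i=0, swap a[0],a[0] (no change) → -16 -13 -15 -14 2 -4 -10 0
j=1: a[1]=-13 ≤ 0 → i=1, swap a[1],a[1] (no change) → -16 -13 -15 -14 2 -4 -10 0
j=2: a[2]=-15 ≤ 0 → i=2, swap a[2],a[2] (no change) → -16 -13 -15 -14 2 -4 -10 0
j=3: a[3]=-14 ≤ 0 → i=3, swap a[3],a[3] (no change) → -16 -13 -15 -14 2 -4 -10 0
j=4: a[4]=2 > 0 → no swap
j=5: a[5]=-4 ≤ 0 → i=4, swap a[4],a[5] → -16 -13 -15 -14 -4 2 -10 0
j=6: a[6]=-10 ≤ 0 → i=5, swap a[5],a[6] → -16 -13 -15 -14 -4 -10 2 0
final swap a[6],a[7] → -16 -13 -15 -14 -4 -10 0 2; return 6
p = 6; k-1 = 1 < 6 ⇒ left

6; left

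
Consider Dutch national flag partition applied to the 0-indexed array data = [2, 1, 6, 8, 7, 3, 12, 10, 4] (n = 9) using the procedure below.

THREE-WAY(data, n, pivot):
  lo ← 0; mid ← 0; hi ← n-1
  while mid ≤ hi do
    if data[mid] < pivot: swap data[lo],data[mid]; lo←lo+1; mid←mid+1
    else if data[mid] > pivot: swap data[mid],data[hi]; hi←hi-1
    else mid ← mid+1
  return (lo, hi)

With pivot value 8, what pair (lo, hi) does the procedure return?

(6, 6)

lo=0 mid=0 hi=8
2<8: swap(0,0), lo=1 mid=1 ⇒ [2, 1, 6, 8, 7, 3, 12, 10, 4]
1<8: swap(1,1), lo=2 mid=2 ⇒ [2, 1, 6, 8, 7, 3, 12, 10, 4]
6<8: swap(2,2), lo=3 mid=3 ⇒ [2, 1, 6, 8, 7, 3, 12, 10, 4]
8=8: mid=4
7<8: swap(3,4), lo=4 mid=5 ⇒ [2, 1, 6, 7, 8, 3, 12, 10, 4]
3<8: swap(4,5), lo=5 mid=6 ⇒ [2, 1, 6, 7, 3, 8, 12, 10, 4]
12>8: swap(6,8), hi=7 ⇒ [2, 1, 6, 7, 3, 8, 4, 10, 12]
4<8: swap(5,6), lo=6 mid=7 ⇒ [2, 1, 6, 7, 3, 4, 8, 10, 12]
10>8: swap(7,7), hi=6 ⇒ [2, 1, 6, 7, 3, 4, 8, 10, 12]
done. lo=6 hi=6; data=[2, 1, 6, 7, 3, 4, 8, 10, 12]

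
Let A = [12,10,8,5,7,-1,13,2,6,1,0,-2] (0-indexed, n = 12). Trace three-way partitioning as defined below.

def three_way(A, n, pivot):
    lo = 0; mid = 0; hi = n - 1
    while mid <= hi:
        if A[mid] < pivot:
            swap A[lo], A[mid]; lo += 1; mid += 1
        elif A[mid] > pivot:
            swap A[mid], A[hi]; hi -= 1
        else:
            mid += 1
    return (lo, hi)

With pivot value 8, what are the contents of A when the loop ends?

[-2,0,5,7,-1,1,2,6,8,13,10,12]

pivot = 8; lo=0, mid=0, hi=11
A[mid]=12>8: swap A[0],A[11]; hi=10 → [-2,10,8,5,7,-1,13,2,6,1,0,12]
A[mid]=-2<8: swap A[0],A[0]; lo=1,mid=1 → [-2,10,8,5,7,-1,13,2,6,1,0,12]
A[mid]=10>8: swap A[1],A[10]; hi=9 → [-2,0,8,5,7,-1,13,2,6,1,10,12]
A[mid]=0<8: swap A[1],A[1]; lo=2,mid=2 → [-2,0,8,5,7,-1,13,2,6,1,10,12]
A[mid]=8=8: mid=3
A[mid]=5<8: swap A[2],A[3]; lo=3,mid=4 → [-2,0,5,8,7,-1,13,2,6,1,10,12]
A[mid]=7<8: swap A[3],A[4]; lo=4,mid=5 → [-2,0,5,7,8,-1,13,2,6,1,10,12]
A[mid]=-1<8: swap A[4],A[5]; lo=5,mid=6 → [-2,0,5,7,-1,8,13,2,6,1,10,12]
A[mid]=13>8: swap A[6],A[9]; hi=8 → [-2,0,5,7,-1,8,1,2,6,13,10,12]
A[mid]=1<8: swap A[5],A[6]; lo=6,mid=7 → [-2,0,5,7,-1,1,8,2,6,13,10,12]
A[mid]=2<8: swap A[6],A[7]; lo=7,mid=8 → [-2,0,5,7,-1,1,2,8,6,13,10,12]
A[mid]=6<8: swap A[7],A[8]; lo=8,mid=9 → [-2,0,5,7,-1,1,2,6,8,13,10,12]
end: lo=8, hi=8; A = [-2,0,5,7,-1,1,2,6,8,13,10,12]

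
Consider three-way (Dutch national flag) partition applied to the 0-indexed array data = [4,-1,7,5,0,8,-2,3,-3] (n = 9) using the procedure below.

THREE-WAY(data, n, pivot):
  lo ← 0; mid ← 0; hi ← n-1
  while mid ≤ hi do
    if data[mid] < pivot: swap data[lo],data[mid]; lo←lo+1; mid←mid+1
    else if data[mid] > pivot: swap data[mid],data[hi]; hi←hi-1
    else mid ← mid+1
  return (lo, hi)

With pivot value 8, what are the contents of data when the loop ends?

lo=0 mid=0 hi=8
4<8: swap(0,0), lo=1 mid=1 ⇒ [4,-1,7,5,0,8,-2,3,-3]
-1<8: swap(1,1), lo=2 mid=2 ⇒ [4,-1,7,5,0,8,-2,3,-3]
7<8: swap(2,2), lo=3 mid=3 ⇒ [4,-1,7,5,0,8,-2,3,-3]
5<8: swap(3,3), lo=4 mid=4 ⇒ [4,-1,7,5,0,8,-2,3,-3]
0<8: swap(4,4), lo=5 mid=5 ⇒ [4,-1,7,5,0,8,-2,3,-3]
8=8: mid=6
-2<8: swap(5,6), lo=6 mid=7 ⇒ [4,-1,7,5,0,-2,8,3,-3]
3<8: swap(6,7), lo=7 mid=8 ⇒ [4,-1,7,5,0,-2,3,8,-3]
-3<8: swap(7,8), lo=8 mid=9 ⇒ [4,-1,7,5,0,-2,3,-3,8]
done. lo=8 hi=8; data=[4,-1,7,5,0,-2,3,-3,8]

[4,-1,7,5,0,-2,3,-3,8]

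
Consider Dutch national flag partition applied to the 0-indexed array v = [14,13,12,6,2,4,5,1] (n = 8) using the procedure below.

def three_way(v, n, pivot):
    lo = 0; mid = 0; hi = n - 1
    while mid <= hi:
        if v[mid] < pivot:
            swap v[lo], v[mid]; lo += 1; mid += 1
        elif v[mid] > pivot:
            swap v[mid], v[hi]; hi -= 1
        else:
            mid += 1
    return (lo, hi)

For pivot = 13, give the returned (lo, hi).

pivot = 13; lo=0, mid=0, hi=7
v[mid]=14>13: swap v[0],v[7]; hi=6 → [1,13,12,6,2,4,5,14]
v[mid]=1<13: swap v[0],v[0]; lo=1,mid=1 → [1,13,12,6,2,4,5,14]
v[mid]=13=13: mid=2
v[mid]=12<13: swap v[1],v[2]; lo=2,mid=3 → [1,12,13,6,2,4,5,14]
v[mid]=6<13: swap v[2],v[3]; lo=3,mid=4 → [1,12,6,13,2,4,5,14]
v[mid]=2<13: swap v[3],v[4]; lo=4,mid=5 → [1,12,6,2,13,4,5,14]
v[mid]=4<13: swap v[4],v[5]; lo=5,mid=6 → [1,12,6,2,4,13,5,14]
v[mid]=5<13: swap v[5],v[6]; lo=6,mid=7 → [1,12,6,2,4,5,13,14]
end: lo=6, hi=6; v = [1,12,6,2,4,5,13,14]

(6, 6)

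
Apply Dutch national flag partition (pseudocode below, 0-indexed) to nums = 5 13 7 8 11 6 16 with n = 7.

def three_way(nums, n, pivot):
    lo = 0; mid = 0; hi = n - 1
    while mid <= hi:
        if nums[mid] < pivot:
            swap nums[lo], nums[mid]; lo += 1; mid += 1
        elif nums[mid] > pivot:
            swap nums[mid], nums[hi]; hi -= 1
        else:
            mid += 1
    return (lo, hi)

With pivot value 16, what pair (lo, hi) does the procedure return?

pivot = 16; lo=0, mid=0, hi=6
nums[mid]=5<16: swap nums[0],nums[0]; lo=1,mid=1 → 5 13 7 8 11 6 16
nums[mid]=13<16: swap nums[1],nums[1]; lo=2,mid=2 → 5 13 7 8 11 6 16
nums[mid]=7<16: swap nums[2],nums[2]; lo=3,mid=3 → 5 13 7 8 11 6 16
nums[mid]=8<16: swap nums[3],nums[3]; lo=4,mid=4 → 5 13 7 8 11 6 16
nums[mid]=11<16: swap nums[4],nums[4]; lo=5,mid=5 → 5 13 7 8 11 6 16
nums[mid]=6<16: swap nums[5],nums[5]; lo=6,mid=6 → 5 13 7 8 11 6 16
nums[mid]=16=16: mid=7
end: lo=6, hi=6; nums = 5 13 7 8 11 6 16

(6, 6)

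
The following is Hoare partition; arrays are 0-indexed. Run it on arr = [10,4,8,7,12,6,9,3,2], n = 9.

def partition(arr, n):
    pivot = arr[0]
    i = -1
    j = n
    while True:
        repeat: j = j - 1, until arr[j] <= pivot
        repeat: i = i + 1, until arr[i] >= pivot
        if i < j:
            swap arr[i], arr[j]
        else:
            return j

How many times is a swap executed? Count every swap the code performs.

pivot=10
j stops at 8 (2), i stops at 0 (10); swap ⇒ [2,4,8,7,12,6,9,3,10]
j stops at 7 (3), i stops at 4 (12); swap ⇒ [2,4,8,7,3,6,9,12,10]
j stops at 6, i stops at 7; i≥j ⇒ return 6. arr=[2,4,8,7,3,6,9,12,10]

2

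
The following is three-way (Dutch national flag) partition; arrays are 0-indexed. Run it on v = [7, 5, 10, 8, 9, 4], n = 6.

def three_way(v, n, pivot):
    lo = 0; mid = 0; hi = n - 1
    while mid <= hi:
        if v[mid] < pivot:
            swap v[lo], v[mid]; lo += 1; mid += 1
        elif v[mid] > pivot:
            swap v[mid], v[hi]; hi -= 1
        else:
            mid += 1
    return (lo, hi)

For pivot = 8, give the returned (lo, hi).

(3, 3)

lo=0 mid=0 hi=5
7<8: swap(0,0), lo=1 mid=1 ⇒ [7, 5, 10, 8, 9, 4]
5<8: swap(1,1), lo=2 mid=2 ⇒ [7, 5, 10, 8, 9, 4]
10>8: swap(2,5), hi=4 ⇒ [7, 5, 4, 8, 9, 10]
4<8: swap(2,2), lo=3 mid=3 ⇒ [7, 5, 4, 8, 9, 10]
8=8: mid=4
9>8: swap(4,4), hi=3 ⇒ [7, 5, 4, 8, 9, 10]
done. lo=3 hi=3; v=[7, 5, 4, 8, 9, 10]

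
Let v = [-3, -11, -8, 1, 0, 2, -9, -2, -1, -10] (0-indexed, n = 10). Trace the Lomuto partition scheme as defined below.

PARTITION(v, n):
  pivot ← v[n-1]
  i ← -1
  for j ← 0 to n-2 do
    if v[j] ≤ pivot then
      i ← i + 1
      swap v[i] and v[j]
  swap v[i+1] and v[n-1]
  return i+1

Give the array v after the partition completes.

[-11, -10, -8, 1, 0, 2, -9, -2, -1, -3]

pivot=-10, i=-1
j=0: -3>-10, skip
j=1: -11≤-10, i=0, swap(0,1) ⇒ [-11, -3, -8, 1, 0, 2, -9, -2, -1, -10]
j=2: -8>-10, skip
j=3: 1>-10, skip
j=4: 0>-10, skip
j=5: 2>-10, skip
j=6: -9>-10, skip
j=7: -2>-10, skip
j=8: -1>-10, skip
swap(1,9) ⇒ [-11, -10, -8, 1, 0, 2, -9, -2, -1, -3]; return 1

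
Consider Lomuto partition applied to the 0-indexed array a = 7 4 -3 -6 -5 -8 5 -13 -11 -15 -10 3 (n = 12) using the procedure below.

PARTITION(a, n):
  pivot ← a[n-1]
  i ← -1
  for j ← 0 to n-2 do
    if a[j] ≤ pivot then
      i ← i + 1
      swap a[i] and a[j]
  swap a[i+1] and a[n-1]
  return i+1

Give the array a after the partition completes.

-3 -6 -5 -8 -13 -11 -15 -10 3 5 7 4

pivot = a[11] = 3; i = -1
j=0: a[0]=7 > 3 → no swap
j=1: a[1]=4 > 3 → no swap
j=2: a[2]=-3 ≤ 3 → i=0, swap a[0],a[2] → -3 4 7 -6 -5 -8 5 -13 -11 -15 -10 3
j=3: a[3]=-6 ≤ 3 → i=1, swap a[1],a[3] → -3 -6 7 4 -5 -8 5 -13 -11 -15 -10 3
j=4: a[4]=-5 ≤ 3 → i=2, swap a[2],a[4] → -3 -6 -5 4 7 -8 5 -13 -11 -15 -10 3
j=5: a[5]=-8 ≤ 3 → i=3, swap a[3],a[5] → -3 -6 -5 -8 7 4 5 -13 -11 -15 -10 3
j=6: a[6]=5 > 3 → no swap
j=7: a[7]=-13 ≤ 3 → i=4, swap a[4],a[7] → -3 -6 -5 -8 -13 4 5 7 -11 -15 -10 3
j=8: a[8]=-11 ≤ 3 → i=5, swap a[5],a[8] → -3 -6 -5 -8 -13 -11 5 7 4 -15 -10 3
j=9: a[9]=-15 ≤ 3 → i=6, swap a[6],a[9] → -3 -6 -5 -8 -13 -11 -15 7 4 5 -10 3
j=10: a[10]=-10 ≤ 3 → i=7, swap a[7],a[10] → -3 -6 -5 -8 -13 -11 -15 -10 4 5 7 3
final swap a[8],a[11] → -3 -6 -5 -8 -13 -11 -15 -10 3 5 7 4; return 8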